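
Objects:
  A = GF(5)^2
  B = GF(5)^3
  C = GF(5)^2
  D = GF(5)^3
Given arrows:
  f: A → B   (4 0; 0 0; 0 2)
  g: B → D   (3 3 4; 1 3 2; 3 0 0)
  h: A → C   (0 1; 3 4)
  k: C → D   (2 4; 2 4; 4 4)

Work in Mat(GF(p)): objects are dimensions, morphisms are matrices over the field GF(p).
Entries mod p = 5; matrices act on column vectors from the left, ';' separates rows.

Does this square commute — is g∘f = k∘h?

Answer: DOES NOT COMMUTE

Work:
1) trace f;g:
  e0=(1,0) f→(4,0,0) g→(2,4,2)
  e1=(0,1) f→(0,0,2) g→(3,4,0)
  result₁ = (2 3; 4 4; 2 0)
2) trace h;k:
  e0=(1,0) h→(0,3) k→(2,2,2)
  e1=(0,1) h→(1,4) k→(3,3,0)
  result₂ = (2 3; 2 3; 2 0)
Equal? NO — does not commute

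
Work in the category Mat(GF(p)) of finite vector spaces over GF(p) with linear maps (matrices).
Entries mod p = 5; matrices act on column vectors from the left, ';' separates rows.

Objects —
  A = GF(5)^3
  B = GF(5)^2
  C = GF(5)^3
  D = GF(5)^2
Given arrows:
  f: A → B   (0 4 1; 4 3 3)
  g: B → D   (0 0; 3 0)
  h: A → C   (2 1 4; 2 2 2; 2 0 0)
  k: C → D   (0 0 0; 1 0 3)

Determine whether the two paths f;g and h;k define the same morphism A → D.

Along f;g (path 1):
  e0=[1,0,0] f→[0,4] g→[0,0]
  e1=[0,1,0] f→[4,3] g→[0,2]
  e2=[0,0,1] f→[1,3] g→[0,3]
  result₁ = (0 0 0; 0 2 3)
Along h;k (path 2):
  e0=[1,0,0] h→[2,2,2] k→[0,3]
  e1=[0,1,0] h→[1,2,0] k→[0,1]
  e2=[0,0,1] h→[4,2,0] k→[0,4]
  result₂ = (0 0 0; 3 1 4)
Equal? NO — does not commute

Answer: DOES NOT COMMUTE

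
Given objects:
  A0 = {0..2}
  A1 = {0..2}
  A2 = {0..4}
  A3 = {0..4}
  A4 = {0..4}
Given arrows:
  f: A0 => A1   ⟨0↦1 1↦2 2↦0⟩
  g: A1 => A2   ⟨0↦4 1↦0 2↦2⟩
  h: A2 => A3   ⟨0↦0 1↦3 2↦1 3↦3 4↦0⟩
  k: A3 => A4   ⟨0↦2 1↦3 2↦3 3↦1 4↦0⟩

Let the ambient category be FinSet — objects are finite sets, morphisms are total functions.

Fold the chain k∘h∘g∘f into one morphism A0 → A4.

  0 f=>1 g=>0 h=>0 k=>2
  1 f=>2 g=>2 h=>1 k=>3
  2 f=>0 g=>4 h=>0 k=>2
result: ⟨0↦2 1↦3 2↦2⟩

Answer: ⟨0↦2 1↦3 2↦2⟩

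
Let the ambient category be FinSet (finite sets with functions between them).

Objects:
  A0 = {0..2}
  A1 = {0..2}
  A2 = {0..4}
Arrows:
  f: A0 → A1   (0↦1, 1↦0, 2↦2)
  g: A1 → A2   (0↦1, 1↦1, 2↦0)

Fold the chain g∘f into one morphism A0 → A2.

  0 f→1 g→1
  1 f→0 g→1
  2 f→2 g→0
composite: (0↦1, 1↦1, 2↦0)

Answer: (0↦1, 1↦1, 2↦0)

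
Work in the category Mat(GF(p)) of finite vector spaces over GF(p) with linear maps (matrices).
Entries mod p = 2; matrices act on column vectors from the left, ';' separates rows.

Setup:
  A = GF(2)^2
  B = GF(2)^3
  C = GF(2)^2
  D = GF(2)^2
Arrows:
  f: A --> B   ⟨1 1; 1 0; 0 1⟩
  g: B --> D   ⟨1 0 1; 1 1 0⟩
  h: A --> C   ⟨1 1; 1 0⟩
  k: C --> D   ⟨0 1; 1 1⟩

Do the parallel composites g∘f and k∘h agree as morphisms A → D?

Answer: COMMUTES

Work:
Path 1 = f;g:
  e0=⟨1,0⟩ f-->⟨1,1,0⟩ g-->⟨1,0⟩
  e1=⟨0,1⟩ f-->⟨1,0,1⟩ g-->⟨0,1⟩
  composite₁ = ⟨1 0; 0 1⟩
Path 2 = h;k:
  e0=⟨1,0⟩ h-->⟨1,1⟩ k-->⟨1,0⟩
  e1=⟨0,1⟩ h-->⟨1,0⟩ k-->⟨0,1⟩
  composite₂ = ⟨1 0; 0 1⟩
Equal? equal; square commutes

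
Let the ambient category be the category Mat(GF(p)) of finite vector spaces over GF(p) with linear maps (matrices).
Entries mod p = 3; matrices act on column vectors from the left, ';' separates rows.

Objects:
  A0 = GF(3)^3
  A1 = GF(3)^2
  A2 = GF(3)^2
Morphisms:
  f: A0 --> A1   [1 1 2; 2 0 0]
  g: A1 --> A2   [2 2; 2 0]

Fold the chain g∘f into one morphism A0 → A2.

  e0=(1,0,0) f-->(1,2) g-->(0,2)
  e1=(0,1,0) f-->(1,0) g-->(2,2)
  e2=(0,0,1) f-->(2,0) g-->(1,1)
result: [0 2 1; 2 2 1]

Answer: [0 2 1; 2 2 1]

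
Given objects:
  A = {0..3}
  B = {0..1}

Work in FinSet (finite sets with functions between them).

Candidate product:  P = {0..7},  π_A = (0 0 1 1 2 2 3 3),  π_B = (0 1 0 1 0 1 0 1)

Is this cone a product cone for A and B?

|A|·|B| = 4·2 = 8;  |P| = 8
Check the pairing map k ↦ (π_A(k), π_B(k)):
  0 ↦ (0,0)
  1 ↦ (0,1)
  2 ↦ (1,0)
  3 ↦ (1,1)
  4 ↦ (2,0)
  5 ↦ (2,1)
  6 ↦ (3,0)
  7 ↦ (3,1)
distinct pairs in image: 8 / 8 needed
  → bijection onto A×B; projections well-typed.

Answer: VALID PRODUCT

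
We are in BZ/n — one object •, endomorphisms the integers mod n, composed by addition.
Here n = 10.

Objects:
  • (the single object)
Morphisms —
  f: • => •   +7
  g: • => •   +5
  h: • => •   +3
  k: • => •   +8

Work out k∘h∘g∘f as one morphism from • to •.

Answer: +3

Derivation:
  0 +7≡7 +5≡2 +3≡5 +8≡3  (mod 10)
⟦path⟧: +3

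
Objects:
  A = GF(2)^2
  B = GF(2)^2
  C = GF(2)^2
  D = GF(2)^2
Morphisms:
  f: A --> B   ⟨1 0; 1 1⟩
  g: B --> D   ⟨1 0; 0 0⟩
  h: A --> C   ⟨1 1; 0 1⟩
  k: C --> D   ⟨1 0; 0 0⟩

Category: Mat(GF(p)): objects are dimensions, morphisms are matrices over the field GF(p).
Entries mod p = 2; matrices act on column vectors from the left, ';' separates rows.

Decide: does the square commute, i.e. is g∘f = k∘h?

Answer: DOES NOT COMMUTE

Derivation:
Path 1 = f;g:
  e0=[1,0] f-->[1,1] g-->[1,0]
  e1=[0,1] f-->[0,1] g-->[0,0]
  result₁ = ⟨1 0; 0 0⟩
Path 2 = h;k:
  e0=[1,0] h-->[1,0] k-->[1,0]
  e1=[0,1] h-->[1,1] k-->[1,0]
  result₂ = ⟨1 1; 0 0⟩
Equal? NO — does not commute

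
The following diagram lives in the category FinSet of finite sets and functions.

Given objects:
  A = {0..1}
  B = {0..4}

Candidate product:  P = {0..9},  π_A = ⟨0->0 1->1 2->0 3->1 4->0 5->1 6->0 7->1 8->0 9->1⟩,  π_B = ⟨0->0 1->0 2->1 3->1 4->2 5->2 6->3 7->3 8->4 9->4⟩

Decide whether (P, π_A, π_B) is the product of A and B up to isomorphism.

|A|·|B| = 2·5 = 10;  |P| = 10
Check the pairing map k ↦ (π_A(k), π_B(k)):
  0 -> (0,0)
  1 -> (1,0)
  2 -> (0,1)
  3 -> (1,1)
  4 -> (0,2)
  5 -> (1,2)
  6 -> (0,3)
  7 -> (1,3)
  8 -> (0,4)
  9 -> (1,4)
distinct pairs in image: 10 / 10 needed
  → bijection onto A×B; projections well-typed.

Answer: VALID PRODUCT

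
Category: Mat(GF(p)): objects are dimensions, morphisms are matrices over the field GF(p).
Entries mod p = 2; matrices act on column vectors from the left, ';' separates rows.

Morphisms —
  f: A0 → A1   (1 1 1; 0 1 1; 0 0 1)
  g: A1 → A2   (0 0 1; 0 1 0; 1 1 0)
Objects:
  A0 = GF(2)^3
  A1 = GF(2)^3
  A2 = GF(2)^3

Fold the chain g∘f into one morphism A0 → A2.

  e0=(1,0,0) f→(1,0,0) g→(0,0,1)
  e1=(0,1,0) f→(1,1,0) g→(0,1,0)
  e2=(0,0,1) f→(1,1,1) g→(1,1,0)
result: (0 0 1; 0 1 1; 1 0 0)

Answer: (0 0 1; 0 1 1; 1 0 0)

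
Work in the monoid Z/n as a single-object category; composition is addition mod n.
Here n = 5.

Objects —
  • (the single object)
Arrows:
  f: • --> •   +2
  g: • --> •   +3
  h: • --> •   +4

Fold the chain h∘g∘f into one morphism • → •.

  0 +2≡2 +3≡0 +4≡4  (mod 5)
⟦path⟧: +4

Answer: +4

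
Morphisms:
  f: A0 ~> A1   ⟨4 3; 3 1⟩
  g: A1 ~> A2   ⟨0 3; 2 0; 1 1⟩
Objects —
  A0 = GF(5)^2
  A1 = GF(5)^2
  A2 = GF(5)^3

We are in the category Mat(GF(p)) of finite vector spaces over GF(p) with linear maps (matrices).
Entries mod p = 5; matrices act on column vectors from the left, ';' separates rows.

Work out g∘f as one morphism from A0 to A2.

Answer: ⟨4 3; 3 1; 2 4⟩

Derivation:
  e0=⟨1,0⟩ f~>⟨4,3⟩ g~>⟨4,3,2⟩
  e1=⟨0,1⟩ f~>⟨3,1⟩ g~>⟨3,1,4⟩
⟦path⟧: ⟨4 3; 3 1; 2 4⟩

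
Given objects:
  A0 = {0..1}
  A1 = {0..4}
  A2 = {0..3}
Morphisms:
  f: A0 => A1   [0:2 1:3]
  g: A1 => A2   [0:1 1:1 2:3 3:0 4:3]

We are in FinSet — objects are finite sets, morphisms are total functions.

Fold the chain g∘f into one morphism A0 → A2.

  0 f=>2 g=>3
  1 f=>3 g=>0
composite: [0:3 1:0]

Answer: [0:3 1:0]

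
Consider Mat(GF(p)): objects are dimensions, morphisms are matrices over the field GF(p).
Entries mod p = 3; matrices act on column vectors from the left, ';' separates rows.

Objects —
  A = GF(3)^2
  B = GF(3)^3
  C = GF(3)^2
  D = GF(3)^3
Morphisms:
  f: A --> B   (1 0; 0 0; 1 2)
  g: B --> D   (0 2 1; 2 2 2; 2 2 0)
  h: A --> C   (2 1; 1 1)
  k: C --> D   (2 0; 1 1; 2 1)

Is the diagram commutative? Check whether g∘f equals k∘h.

Answer: DOES NOT COMMUTE

Derivation:
Along f;g (path 1):
  e0=(1,0) f-->(1,0,1) g-->(1,1,2)
  e1=(0,1) f-->(0,0,2) g-->(2,1,0)
  ⟦path⟧₁ = (1 2; 1 1; 2 0)
Along h;k (path 2):
  e0=(1,0) h-->(2,1) k-->(1,0,2)
  e1=(0,1) h-->(1,1) k-->(2,2,0)
  ⟦path⟧₂ = (1 2; 0 2; 2 0)
Equal? distinct morphisms ✗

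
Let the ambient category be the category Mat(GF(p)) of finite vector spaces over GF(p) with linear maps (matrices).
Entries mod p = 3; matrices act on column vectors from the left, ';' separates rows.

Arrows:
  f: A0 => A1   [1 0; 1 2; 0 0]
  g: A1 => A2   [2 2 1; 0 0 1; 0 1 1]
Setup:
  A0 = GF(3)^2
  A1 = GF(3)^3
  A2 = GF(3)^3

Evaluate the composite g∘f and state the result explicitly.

  e0=⟨1,0⟩ f=>⟨1,1,0⟩ g=>⟨1,0,1⟩
  e1=⟨0,1⟩ f=>⟨0,2,0⟩ g=>⟨1,0,2⟩
result: [1 1; 0 0; 1 2]

Answer: [1 1; 0 0; 1 2]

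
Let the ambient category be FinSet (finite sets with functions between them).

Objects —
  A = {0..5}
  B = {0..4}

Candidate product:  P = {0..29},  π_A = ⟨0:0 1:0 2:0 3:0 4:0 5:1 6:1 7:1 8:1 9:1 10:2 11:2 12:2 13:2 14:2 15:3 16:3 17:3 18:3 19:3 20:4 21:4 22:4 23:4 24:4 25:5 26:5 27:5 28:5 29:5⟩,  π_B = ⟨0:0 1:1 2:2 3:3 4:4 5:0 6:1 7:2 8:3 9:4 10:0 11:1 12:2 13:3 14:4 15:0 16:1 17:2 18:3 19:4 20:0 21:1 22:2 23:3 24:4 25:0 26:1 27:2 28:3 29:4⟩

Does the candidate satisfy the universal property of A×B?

|A|·|B| = 6·5 = 30;  |P| = 30
Check the pairing map k ↦ (π_A(k), π_B(k)):
  0 : (0,0)
  1 : (0,1)
  2 : (0,2)
  3 : (0,3)
  4 : (0,4)
  5 : (1,0)
  6 : (1,1)
  7 : (1,2)
  8 : (1,3)
  9 : (1,4)
  10 : (2,0)
  11 : (2,1)
  12 : (2,2)
  13 : (2,3)
  14 : (2,4)
  15 : (3,0)
  16 : (3,1)
  17 : (3,2)
  18 : (3,3)
  19 : (3,4)
  20 : (4,0)
  21 : (4,1)
  22 : (4,2)
  23 : (4,3)
  24 : (4,4)
  25 : (5,0)
  26 : (5,1)
  27 : (5,2)
  28 : (5,3)
  29 : (5,4)
distinct pairs in image: 30 / 30 needed
  → bijection onto A×B; projections well-typed.

Answer: VALID PRODUCT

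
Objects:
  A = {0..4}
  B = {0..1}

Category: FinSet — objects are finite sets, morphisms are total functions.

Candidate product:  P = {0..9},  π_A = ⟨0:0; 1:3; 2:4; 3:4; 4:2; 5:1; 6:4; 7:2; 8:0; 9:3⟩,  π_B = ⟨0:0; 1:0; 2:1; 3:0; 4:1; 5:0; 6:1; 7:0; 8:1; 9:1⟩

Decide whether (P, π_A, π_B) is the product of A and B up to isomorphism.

|A|·|B| = 5·2 = 10;  |P| = 10
Check the pairing map k ↦ (π_A(k), π_B(k)):
  0 : (0,0)
  1 : (3,0)
  2 : (4,1)
  3 : (4,0)
  4 : (2,1)
  5 : (1,0)
  6 : (4,1)  ✗ repeats pair of k=2
  7 : (2,0)
  8 : (0,1)
  9 : (3,1)
distinct pairs in image: 9 / 10 needed
  → (4,1) hit at k=2 and k=6

Answer: NOT A VALID PRODUCT — duplicate pair at indices 6,2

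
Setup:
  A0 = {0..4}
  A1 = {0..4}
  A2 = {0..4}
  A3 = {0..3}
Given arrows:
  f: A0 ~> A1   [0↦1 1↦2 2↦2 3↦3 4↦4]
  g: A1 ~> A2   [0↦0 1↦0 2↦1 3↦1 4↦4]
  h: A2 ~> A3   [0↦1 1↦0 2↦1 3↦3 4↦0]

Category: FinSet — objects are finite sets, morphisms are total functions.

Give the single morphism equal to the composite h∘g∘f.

  0 f~>1 g~>0 h~>1
  1 f~>2 g~>1 h~>0
  2 f~>2 g~>1 h~>0
  3 f~>3 g~>1 h~>0
  4 f~>4 g~>4 h~>0
composite: [0↦1 1↦0 2↦0 3↦0 4↦0]

Answer: [0↦1 1↦0 2↦0 3↦0 4↦0]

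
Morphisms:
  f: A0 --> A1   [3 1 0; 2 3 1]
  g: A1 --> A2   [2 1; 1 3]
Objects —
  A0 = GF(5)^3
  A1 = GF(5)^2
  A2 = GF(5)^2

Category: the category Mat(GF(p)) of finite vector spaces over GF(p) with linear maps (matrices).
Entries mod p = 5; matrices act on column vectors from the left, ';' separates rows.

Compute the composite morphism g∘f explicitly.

  e0=[1,0,0] f-->[3,2] g-->[3,4]
  e1=[0,1,0] f-->[1,3] g-->[0,0]
  e2=[0,0,1] f-->[0,1] g-->[1,3]
result: [3 0 1; 4 0 3]

Answer: [3 0 1; 4 0 3]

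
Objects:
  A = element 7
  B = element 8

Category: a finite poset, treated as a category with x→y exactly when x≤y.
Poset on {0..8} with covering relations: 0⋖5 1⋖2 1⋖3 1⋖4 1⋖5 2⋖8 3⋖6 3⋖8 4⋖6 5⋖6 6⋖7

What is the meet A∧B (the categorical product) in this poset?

Lower bounds of A=7 and B=8: {1,3}
  1 <= 3
  3 <= 3
glb = 3

Answer: A∧B = 3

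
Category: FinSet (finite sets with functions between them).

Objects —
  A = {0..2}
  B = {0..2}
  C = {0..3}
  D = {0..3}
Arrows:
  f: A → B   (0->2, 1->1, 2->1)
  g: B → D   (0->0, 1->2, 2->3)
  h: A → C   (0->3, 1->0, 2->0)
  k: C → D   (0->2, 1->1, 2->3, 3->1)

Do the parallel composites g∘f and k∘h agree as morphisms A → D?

Answer: DOES NOT COMMUTE

Derivation:
1) trace f;g:
  0 f→2 g→3
  1 f→1 g→2
  2 f→1 g→2
  result₁ = (0->3, 1->2, 2->2)
2) trace h;k:
  0 h→3 k→1
  1 h→0 k→2
  2 h→0 k→2
  result₂ = (0->1, 1->2, 2->2)
Equal? differ; not commutative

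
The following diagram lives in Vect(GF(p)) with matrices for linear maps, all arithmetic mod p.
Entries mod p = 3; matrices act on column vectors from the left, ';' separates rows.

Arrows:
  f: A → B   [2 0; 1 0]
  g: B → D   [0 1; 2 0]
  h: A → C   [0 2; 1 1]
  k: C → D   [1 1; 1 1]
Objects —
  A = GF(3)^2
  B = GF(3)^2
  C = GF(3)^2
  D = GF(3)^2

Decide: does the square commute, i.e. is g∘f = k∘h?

Path 1 = f;g:
  e0=⟨1,0⟩ f→⟨2,1⟩ g→⟨1,1⟩
  e1=⟨0,1⟩ f→⟨0,0⟩ g→⟨0,0⟩
  result₁ = [1 0; 1 0]
Path 2 = h;k:
  e0=⟨1,0⟩ h→⟨0,1⟩ k→⟨1,1⟩
  e1=⟨0,1⟩ h→⟨2,1⟩ k→⟨0,0⟩
  result₂ = [1 0; 1 0]
Equal? same morphism ✓

Answer: COMMUTES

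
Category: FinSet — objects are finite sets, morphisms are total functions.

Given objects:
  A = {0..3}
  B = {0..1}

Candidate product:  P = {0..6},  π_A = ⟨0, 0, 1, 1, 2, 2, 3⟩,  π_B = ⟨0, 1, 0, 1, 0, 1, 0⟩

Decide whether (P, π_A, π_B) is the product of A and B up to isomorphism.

|A|·|B| = 4·2 = 8;  |P| = 7
  → cardinalities differ; no bijection possible.

Answer: NOT A VALID PRODUCT — |P|=7 ≠ |A|·|B|=8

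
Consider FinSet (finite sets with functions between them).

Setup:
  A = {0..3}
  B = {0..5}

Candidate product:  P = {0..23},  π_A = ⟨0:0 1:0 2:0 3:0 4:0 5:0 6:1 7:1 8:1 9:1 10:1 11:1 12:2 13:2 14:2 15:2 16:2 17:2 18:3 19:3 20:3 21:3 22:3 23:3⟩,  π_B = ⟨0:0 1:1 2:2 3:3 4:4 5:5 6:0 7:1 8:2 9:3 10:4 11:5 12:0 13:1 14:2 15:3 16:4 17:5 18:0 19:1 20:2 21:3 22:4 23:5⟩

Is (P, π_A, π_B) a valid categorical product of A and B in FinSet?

|A|·|B| = 4·6 = 24;  |P| = 24
Check the pairing map k ↦ (π_A(k), π_B(k)):
  0 : (0,0)
  1 : (0,1)
  2 : (0,2)
  3 : (0,3)
  4 : (0,4)
  5 : (0,5)
  6 : (1,0)
  7 : (1,1)
  8 : (1,2)
  9 : (1,3)
  10 : (1,4)
  11 : (1,5)
  12 : (2,0)
  13 : (2,1)
  14 : (2,2)
  15 : (2,3)
  16 : (2,4)
  17 : (2,5)
  18 : (3,0)
  19 : (3,1)
  20 : (3,2)
  21 : (3,3)
  22 : (3,4)
  23 : (3,5)
distinct pairs in image: 24 / 24 needed
  → bijection onto A×B; projections well-typed.

Answer: VALID PRODUCT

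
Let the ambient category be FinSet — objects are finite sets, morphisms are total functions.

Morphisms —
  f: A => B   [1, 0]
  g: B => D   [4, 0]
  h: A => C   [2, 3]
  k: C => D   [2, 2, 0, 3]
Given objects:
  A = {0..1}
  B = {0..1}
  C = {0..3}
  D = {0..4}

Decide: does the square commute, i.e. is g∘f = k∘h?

1) trace f;g:
  0 f=>1 g=>0
  1 f=>0 g=>4
  result₁ = [0, 4]
2) trace h;k:
  0 h=>2 k=>0
  1 h=>3 k=>3
  result₂ = [0, 3]
Equal? differ; not commutative

Answer: DOES NOT COMMUTE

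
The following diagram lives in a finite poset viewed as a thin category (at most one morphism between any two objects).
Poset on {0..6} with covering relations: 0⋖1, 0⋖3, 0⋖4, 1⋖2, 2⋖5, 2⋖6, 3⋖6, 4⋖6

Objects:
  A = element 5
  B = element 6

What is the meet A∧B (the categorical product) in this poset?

Answer: A∧B = 2

Trace:
Lower bounds of A=5 and B=6: {0,1,2}
  0 ⊑ 2
  1 ⊑ 2
  2 ⊑ 2
glb = 2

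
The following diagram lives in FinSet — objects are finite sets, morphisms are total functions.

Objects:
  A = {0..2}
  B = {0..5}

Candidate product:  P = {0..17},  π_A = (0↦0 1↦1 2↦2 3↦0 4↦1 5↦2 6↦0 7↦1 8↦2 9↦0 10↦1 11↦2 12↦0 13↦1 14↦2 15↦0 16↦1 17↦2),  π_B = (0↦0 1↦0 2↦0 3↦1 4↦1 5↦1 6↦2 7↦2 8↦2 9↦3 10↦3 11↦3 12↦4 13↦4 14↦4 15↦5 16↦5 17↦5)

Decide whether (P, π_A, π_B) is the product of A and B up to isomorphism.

|A|·|B| = 3·6 = 18;  |P| = 18
Check the pairing map k ↦ (π_A(k), π_B(k)):
  0 ↦ (0,0)
  1 ↦ (1,0)
  2 ↦ (2,0)
  3 ↦ (0,1)
  4 ↦ (1,1)
  5 ↦ (2,1)
  6 ↦ (0,2)
  7 ↦ (1,2)
  8 ↦ (2,2)
  9 ↦ (0,3)
  10 ↦ (1,3)
  11 ↦ (2,3)
  12 ↦ (0,4)
  13 ↦ (1,4)
  14 ↦ (2,4)
  15 ↦ (0,5)
  16 ↦ (1,5)
  17 ↦ (2,5)
distinct pairs in image: 18 / 18 needed
  → bijection onto A×B; projections well-typed.

Answer: VALID PRODUCT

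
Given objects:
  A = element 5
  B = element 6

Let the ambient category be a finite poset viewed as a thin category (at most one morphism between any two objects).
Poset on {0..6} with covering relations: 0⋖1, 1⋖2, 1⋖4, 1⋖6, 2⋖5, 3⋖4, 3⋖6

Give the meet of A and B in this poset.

Answer: A∧B = 1

Derivation:
Lower bounds of A=5 and B=6: {0,1}
  0 ⊑ 1
  1 ⊑ 1
glb = 1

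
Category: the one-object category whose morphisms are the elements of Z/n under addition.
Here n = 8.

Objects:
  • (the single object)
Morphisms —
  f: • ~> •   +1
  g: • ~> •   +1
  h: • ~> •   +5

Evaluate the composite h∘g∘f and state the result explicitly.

  0 +1≡1 +1≡2 +5≡7  (mod 8)
result: +7

Answer: +7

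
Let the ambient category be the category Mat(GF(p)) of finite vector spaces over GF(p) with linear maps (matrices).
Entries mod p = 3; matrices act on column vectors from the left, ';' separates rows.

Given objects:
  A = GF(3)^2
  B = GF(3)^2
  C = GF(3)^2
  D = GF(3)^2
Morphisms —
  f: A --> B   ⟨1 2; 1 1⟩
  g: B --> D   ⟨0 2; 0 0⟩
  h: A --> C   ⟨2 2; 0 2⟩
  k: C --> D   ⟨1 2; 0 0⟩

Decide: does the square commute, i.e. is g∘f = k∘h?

1) trace f;g:
  e0=⟨1,0⟩ f-->⟨1,1⟩ g-->⟨2,0⟩
  e1=⟨0,1⟩ f-->⟨2,1⟩ g-->⟨2,0⟩
  composite₁ = ⟨2 2; 0 0⟩
2) trace h;k:
  e0=⟨1,0⟩ h-->⟨2,0⟩ k-->⟨2,0⟩
  e1=⟨0,1⟩ h-->⟨2,2⟩ k-->⟨0,0⟩
  composite₂ = ⟨2 0; 0 0⟩
Equal? distinct morphisms ✗

Answer: DOES NOT COMMUTE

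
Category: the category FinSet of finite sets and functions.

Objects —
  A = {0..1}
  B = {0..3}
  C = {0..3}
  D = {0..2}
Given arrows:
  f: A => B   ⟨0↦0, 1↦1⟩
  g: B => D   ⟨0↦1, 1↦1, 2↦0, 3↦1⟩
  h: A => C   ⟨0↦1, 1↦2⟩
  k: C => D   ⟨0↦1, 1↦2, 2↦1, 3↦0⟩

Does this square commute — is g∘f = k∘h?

Along f;g (path 1):
  0 f=>0 g=>1
  1 f=>1 g=>1
  composite₁ = ⟨0↦1, 1↦1⟩
Along h;k (path 2):
  0 h=>1 k=>2
  1 h=>2 k=>1
  composite₂ = ⟨0↦2, 1↦1⟩
Equal? NO — does not commute

Answer: DOES NOT COMMUTE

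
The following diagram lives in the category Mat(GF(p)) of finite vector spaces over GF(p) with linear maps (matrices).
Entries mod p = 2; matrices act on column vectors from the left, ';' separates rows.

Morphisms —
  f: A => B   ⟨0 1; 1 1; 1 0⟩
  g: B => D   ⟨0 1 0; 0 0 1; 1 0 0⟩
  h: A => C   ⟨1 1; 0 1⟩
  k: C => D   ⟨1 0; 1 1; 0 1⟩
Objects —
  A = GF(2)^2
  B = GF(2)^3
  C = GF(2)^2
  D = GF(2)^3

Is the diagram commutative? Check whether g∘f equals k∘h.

1) trace f;g:
  e0=(1,0) f=>(0,1,1) g=>(1,1,0)
  e1=(0,1) f=>(1,1,0) g=>(1,0,1)
  composite₁ = ⟨1 1; 1 0; 0 1⟩
2) trace h;k:
  e0=(1,0) h=>(1,0) k=>(1,1,0)
  e1=(0,1) h=>(1,1) k=>(1,0,1)
  composite₂ = ⟨1 1; 1 0; 0 1⟩
Equal? YES — commutes

Answer: COMMUTES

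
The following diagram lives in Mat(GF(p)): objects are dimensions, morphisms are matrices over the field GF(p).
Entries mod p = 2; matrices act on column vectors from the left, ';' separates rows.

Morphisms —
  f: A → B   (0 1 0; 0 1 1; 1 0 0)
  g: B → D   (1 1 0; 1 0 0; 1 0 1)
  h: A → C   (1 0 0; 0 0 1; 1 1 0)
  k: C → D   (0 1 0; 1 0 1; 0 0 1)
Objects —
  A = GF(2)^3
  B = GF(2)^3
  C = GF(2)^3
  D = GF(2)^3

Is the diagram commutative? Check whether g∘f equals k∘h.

1) trace f;g:
  e0=(1,0,0) f→(0,0,1) g→(0,0,1)
  e1=(0,1,0) f→(1,1,0) g→(0,1,1)
  e2=(0,0,1) f→(0,1,0) g→(1,0,0)
  result₁ = (0 0 1; 0 1 0; 1 1 0)
2) trace h;k:
  e0=(1,0,0) h→(1,0,1) k→(0,0,1)
  e1=(0,1,0) h→(0,0,1) k→(0,1,1)
  e2=(0,0,1) h→(0,1,0) k→(1,0,0)
  result₂ = (0 0 1; 0 1 0; 1 1 0)
Equal? equal; square commutes

Answer: COMMUTES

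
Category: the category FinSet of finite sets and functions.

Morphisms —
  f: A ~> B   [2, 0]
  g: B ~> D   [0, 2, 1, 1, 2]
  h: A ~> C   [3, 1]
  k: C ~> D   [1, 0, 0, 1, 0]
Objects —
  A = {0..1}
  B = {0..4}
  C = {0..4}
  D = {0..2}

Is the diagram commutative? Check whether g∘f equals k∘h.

Answer: COMMUTES

Derivation:
Path 1 = f;g:
  0 f~>2 g~>1
  1 f~>0 g~>0
  composite₁ = [1, 0]
Path 2 = h;k:
  0 h~>3 k~>1
  1 h~>1 k~>0
  composite₂ = [1, 0]
Equal? YES — commutes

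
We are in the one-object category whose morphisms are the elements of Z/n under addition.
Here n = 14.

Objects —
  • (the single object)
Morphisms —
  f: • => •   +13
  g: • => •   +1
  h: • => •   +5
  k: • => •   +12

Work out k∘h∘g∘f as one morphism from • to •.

  0 +13≡13 +1≡0 +5≡5 +12≡3  (mod 14)
composite: +3

Answer: +3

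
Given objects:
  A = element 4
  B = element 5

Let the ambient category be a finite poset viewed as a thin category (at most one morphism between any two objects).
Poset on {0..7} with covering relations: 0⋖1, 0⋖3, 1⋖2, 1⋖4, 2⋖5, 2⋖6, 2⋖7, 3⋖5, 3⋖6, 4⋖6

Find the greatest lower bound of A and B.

Answer: A∧B = 1

Trace:
{x : x<=A ∧ x<=B} = {0,1}  (A=4, B=5)
  0 <= 1
  1 <= 1
glb = 1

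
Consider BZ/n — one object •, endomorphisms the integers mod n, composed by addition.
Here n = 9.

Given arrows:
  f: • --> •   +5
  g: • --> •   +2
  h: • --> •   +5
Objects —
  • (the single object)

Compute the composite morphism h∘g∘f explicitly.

Answer: +3

Derivation:
  0 +5≡5 +2≡7 +5≡3  (mod 9)
composite: +3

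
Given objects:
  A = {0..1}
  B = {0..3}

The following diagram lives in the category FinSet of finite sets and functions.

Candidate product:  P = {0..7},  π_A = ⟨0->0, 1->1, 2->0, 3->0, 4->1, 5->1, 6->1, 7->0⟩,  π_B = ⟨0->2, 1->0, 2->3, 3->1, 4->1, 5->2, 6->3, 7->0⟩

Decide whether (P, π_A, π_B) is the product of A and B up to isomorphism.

Answer: VALID PRODUCT

Trace:
|A|·|B| = 2·4 = 8;  |P| = 8
Check the pairing map k ↦ (π_A(k), π_B(k)):
  0 -> (0,2)
  1 -> (1,0)
  2 -> (0,3)
  3 -> (0,1)
  4 -> (1,1)
  5 -> (1,2)
  6 -> (1,3)
  7 -> (0,0)
distinct pairs in image: 8 / 8 needed
  → bijection onto A×B; projections well-typed.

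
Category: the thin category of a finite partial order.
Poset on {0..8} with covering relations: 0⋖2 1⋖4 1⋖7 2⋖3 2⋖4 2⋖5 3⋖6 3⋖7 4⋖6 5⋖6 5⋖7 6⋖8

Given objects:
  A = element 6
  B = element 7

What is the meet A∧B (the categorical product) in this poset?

Common predecessors of 6,7: {0,1,2,3,5}
  maximal lower bounds 1 and 3 are incomparable: neither 1≤3 nor 3≤1
→ no greatest lower bound exists

Answer: NO MEET EXISTS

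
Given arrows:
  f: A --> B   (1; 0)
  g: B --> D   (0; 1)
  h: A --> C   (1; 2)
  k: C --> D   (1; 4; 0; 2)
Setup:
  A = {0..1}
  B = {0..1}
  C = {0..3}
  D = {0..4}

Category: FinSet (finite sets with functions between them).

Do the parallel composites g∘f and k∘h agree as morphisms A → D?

Answer: DOES NOT COMMUTE

Derivation:
1) trace f;g:
  0 f-->1 g-->1
  1 f-->0 g-->0
  composite₁ = (1; 0)
2) trace h;k:
  0 h-->1 k-->4
  1 h-->2 k-->0
  composite₂ = (4; 0)
Equal? differ; not commutative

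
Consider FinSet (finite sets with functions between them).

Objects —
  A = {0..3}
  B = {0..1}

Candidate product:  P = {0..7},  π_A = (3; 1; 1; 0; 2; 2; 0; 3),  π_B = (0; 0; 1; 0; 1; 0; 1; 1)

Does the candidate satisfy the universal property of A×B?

|A|·|B| = 4·2 = 8;  |P| = 8
Check the pairing map k ↦ (π_A(k), π_B(k)):
  0 : (3,0)
  1 : (1,0)
  2 : (1,1)
  3 : (0,0)
  4 : (2,1)
  5 : (2,0)
  6 : (0,1)
  7 : (3,1)
distinct pairs in image: 8 / 8 needed
  → bijection onto A×B; projections well-typed.

Answer: VALID PRODUCT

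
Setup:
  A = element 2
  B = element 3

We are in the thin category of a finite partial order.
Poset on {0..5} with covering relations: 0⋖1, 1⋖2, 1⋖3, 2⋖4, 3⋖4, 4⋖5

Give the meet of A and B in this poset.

{x : x⊑A ∧ x⊑B} = {0,1}  (A=2, B=3)
  0 ⊑ 1
  1 ⊑ 1
glb = 1

Answer: A∧B = 1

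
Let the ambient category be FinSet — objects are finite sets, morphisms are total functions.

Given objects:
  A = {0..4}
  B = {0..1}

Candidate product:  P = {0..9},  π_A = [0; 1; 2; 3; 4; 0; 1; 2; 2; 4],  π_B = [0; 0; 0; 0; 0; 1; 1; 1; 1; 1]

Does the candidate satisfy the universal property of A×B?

|A|·|B| = 5·2 = 10;  |P| = 10
Check the pairing map k ↦ (π_A(k), π_B(k)):
  0 ↦ (0,0)
  1 ↦ (1,0)
  2 ↦ (2,0)
  3 ↦ (3,0)
  4 ↦ (4,0)
  5 ↦ (0,1)
  6 ↦ (1,1)
  7 ↦ (2,1)
  8 ↦ (2,1)  ✗ repeats pair of k=7
  9 ↦ (4,1)
distinct pairs in image: 9 / 10 needed
  → (2,1) hit at k=7 and k=8

Answer: NOT A VALID PRODUCT — duplicate pair at indices 7,8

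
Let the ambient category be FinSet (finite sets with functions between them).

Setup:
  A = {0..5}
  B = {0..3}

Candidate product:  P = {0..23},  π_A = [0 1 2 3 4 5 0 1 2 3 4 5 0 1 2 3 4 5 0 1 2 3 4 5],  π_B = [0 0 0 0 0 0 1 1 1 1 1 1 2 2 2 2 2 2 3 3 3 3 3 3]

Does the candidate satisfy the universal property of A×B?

Answer: VALID PRODUCT

Trace:
|A|·|B| = 6·4 = 24;  |P| = 24
Check the pairing map k ↦ (π_A(k), π_B(k)):
  0 : (0,0)
  1 : (1,0)
  2 : (2,0)
  3 : (3,0)
  4 : (4,0)
  5 : (5,0)
  6 : (0,1)
  7 : (1,1)
  8 : (2,1)
  9 : (3,1)
  10 : (4,1)
  11 : (5,1)
  12 : (0,2)
  13 : (1,2)
  14 : (2,2)
  15 : (3,2)
  16 : (4,2)
  17 : (5,2)
  18 : (0,3)
  19 : (1,3)
  20 : (2,3)
  21 : (3,3)
  22 : (4,3)
  23 : (5,3)
distinct pairs in image: 24 / 24 needed
  → bijection onto A×B; projections well-typed.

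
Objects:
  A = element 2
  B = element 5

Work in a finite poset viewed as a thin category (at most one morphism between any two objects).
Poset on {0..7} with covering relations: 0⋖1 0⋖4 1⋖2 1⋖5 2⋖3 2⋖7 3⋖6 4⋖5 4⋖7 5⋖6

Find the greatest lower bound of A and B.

Common predecessors of 2,5: {0,1}
  0 ≤ 1
  1 ≤ 1
glb = 1

Answer: A∧B = 1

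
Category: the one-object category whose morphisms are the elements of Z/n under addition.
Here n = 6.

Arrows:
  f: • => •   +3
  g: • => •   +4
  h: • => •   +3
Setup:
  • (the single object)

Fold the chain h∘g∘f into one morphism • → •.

  0 +3≡3 +4≡1 +3≡4  (mod 6)
⟦path⟧: +4

Answer: +4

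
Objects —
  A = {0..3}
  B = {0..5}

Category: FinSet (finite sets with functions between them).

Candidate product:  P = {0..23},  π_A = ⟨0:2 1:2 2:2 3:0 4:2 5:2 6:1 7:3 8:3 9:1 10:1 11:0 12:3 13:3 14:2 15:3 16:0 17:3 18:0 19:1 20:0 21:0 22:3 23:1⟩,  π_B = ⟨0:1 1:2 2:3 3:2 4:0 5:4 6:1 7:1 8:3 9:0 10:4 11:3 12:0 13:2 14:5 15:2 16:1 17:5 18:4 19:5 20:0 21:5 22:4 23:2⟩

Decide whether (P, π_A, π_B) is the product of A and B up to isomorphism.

Answer: NOT A VALID PRODUCT — duplicate pair at indices 13,15

Trace:
|A|·|B| = 4·6 = 24;  |P| = 24
Check the pairing map k ↦ (π_A(k), π_B(k)):
  0 : (2,1)
  1 : (2,2)
  2 : (2,3)
  3 : (0,2)
  4 : (2,0)
  5 : (2,4)
  6 : (1,1)
  7 : (3,1)
  8 : (3,3)
  9 : (1,0)
  10 : (1,4)
  11 : (0,3)
  12 : (3,0)
  13 : (3,2)
  14 : (2,5)
  15 : (3,2)  ✗ repeats pair of k=13
  16 : (0,1)
  17 : (3,5)
  18 : (0,4)
  19 : (1,5)
  20 : (0,0)
  21 : (0,5)
  22 : (3,4)
  23 : (1,2)
distinct pairs in image: 23 / 24 needed
  → (3,2) hit at k=13 and k=15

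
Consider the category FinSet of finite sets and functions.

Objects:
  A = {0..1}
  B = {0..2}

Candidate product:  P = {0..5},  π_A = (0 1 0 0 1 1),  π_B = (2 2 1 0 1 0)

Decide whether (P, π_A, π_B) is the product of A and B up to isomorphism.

|A|·|B| = 2·3 = 6;  |P| = 6
Check the pairing map k ↦ (π_A(k), π_B(k)):
  0 : (0,2)
  1 : (1,2)
  2 : (0,1)
  3 : (0,0)
  4 : (1,1)
  5 : (1,0)
distinct pairs in image: 6 / 6 needed
  → bijection onto A×B; projections well-typed.

Answer: VALID PRODUCT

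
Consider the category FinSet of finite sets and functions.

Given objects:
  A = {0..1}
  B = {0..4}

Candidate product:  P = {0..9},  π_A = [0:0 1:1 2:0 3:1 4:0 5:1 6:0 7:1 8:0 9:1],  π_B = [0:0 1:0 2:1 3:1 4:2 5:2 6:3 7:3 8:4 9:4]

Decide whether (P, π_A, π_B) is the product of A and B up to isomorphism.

|A|·|B| = 2·5 = 10;  |P| = 10
Check the pairing map k ↦ (π_A(k), π_B(k)):
  0 : (0,0)
  1 : (1,0)
  2 : (0,1)
  3 : (1,1)
  4 : (0,2)
  5 : (1,2)
  6 : (0,3)
  7 : (1,3)
  8 : (0,4)
  9 : (1,4)
distinct pairs in image: 10 / 10 needed
  → bijection onto A×B; projections well-typed.

Answer: VALID PRODUCT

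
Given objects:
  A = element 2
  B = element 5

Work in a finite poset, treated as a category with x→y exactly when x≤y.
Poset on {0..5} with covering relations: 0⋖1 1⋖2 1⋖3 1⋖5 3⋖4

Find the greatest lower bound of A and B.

Answer: A∧B = 1

Work:
Common predecessors of 2,5: {0,1}
  0 ⊑ 1
  1 ⊑ 1
glb = 1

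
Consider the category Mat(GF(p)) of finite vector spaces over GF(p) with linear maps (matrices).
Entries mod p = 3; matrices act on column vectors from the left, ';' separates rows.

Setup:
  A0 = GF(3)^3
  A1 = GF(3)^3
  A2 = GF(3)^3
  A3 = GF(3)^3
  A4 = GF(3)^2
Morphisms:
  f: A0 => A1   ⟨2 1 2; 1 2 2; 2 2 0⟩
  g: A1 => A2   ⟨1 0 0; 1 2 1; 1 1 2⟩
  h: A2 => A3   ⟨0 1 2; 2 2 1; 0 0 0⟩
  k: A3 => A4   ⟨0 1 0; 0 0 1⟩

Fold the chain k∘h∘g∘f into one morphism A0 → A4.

Answer: ⟨2 2 2; 0 0 0⟩

Derivation:
  e0=[1,0,0] f=>[2,1,2] g=>[2,0,1] h=>[2,2,0] k=>[2,0]
  e1=[0,1,0] f=>[1,2,2] g=>[1,1,1] h=>[0,2,0] k=>[2,0]
  e2=[0,0,1] f=>[2,2,0] g=>[2,0,1] h=>[2,2,0] k=>[2,0]
⟦path⟧: ⟨2 2 2; 0 0 0⟩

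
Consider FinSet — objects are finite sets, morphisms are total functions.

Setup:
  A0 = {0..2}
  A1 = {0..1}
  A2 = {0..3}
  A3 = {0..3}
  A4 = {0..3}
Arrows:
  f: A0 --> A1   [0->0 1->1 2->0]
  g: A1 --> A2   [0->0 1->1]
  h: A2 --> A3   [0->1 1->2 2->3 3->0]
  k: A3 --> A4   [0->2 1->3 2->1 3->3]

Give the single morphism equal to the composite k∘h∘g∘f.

  0 f-->0 g-->0 h-->1 k-->3
  1 f-->1 g-->1 h-->2 k-->1
  2 f-->0 g-->0 h-->1 k-->3
composite: [0->3 1->1 2->3]

Answer: [0->3 1->1 2->3]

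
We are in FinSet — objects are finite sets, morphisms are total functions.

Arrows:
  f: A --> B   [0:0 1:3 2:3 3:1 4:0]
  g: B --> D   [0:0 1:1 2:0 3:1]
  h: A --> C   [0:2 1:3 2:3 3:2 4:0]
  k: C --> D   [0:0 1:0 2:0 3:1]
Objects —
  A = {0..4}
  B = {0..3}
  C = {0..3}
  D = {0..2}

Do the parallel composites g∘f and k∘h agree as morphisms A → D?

Along f;g (path 1):
  0 f-->0 g-->0
  1 f-->3 g-->1
  2 f-->3 g-->1
  3 f-->1 g-->1
  4 f-->0 g-->0
  composite₁ = [0:0 1:1 2:1 3:1 4:0]
Along h;k (path 2):
  0 h-->2 k-->0
  1 h-->3 k-->1
  2 h-->3 k-->1
  3 h-->2 k-->0
  4 h-->0 k-->0
  composite₂ = [0:0 1:1 2:1 3:0 4:0]
Equal? distinct morphisms ✗

Answer: DOES NOT COMMUTE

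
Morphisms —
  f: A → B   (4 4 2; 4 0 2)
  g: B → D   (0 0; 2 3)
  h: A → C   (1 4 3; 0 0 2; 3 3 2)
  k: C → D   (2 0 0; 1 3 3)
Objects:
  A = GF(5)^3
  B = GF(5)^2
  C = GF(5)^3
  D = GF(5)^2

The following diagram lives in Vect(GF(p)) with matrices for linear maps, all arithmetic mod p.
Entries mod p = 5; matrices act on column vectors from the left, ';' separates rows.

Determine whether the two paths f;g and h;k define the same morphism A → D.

Along f;g (path 1):
  e0=⟨1,0,0⟩ f→⟨4,4⟩ g→⟨0,0⟩
  e1=⟨0,1,0⟩ f→⟨4,0⟩ g→⟨0,3⟩
  e2=⟨0,0,1⟩ f→⟨2,2⟩ g→⟨0,0⟩
  result₁ = (0 0 0; 0 3 0)
Along h;k (path 2):
  e0=⟨1,0,0⟩ h→⟨1,0,3⟩ k→⟨2,0⟩
  e1=⟨0,1,0⟩ h→⟨4,0,3⟩ k→⟨3,3⟩
  e2=⟨0,0,1⟩ h→⟨3,2,2⟩ k→⟨1,0⟩
  result₂ = (2 3 1; 0 3 0)
Equal? differ; not commutative

Answer: DOES NOT COMMUTE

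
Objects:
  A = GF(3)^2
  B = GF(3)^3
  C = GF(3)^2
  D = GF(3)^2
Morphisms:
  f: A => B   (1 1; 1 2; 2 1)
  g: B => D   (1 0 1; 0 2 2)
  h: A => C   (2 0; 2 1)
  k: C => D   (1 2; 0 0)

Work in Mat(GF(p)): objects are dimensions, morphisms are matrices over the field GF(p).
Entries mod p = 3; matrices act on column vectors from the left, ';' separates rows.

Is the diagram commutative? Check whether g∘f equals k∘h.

Along f;g (path 1):
  e0=(1,0) f=>(1,1,2) g=>(0,0)
  e1=(0,1) f=>(1,2,1) g=>(2,0)
  result₁ = (0 2; 0 0)
Along h;k (path 2):
  e0=(1,0) h=>(2,2) k=>(0,0)
  e1=(0,1) h=>(0,1) k=>(2,0)
  result₂ = (0 2; 0 0)
Equal? same morphism ✓

Answer: COMMUTES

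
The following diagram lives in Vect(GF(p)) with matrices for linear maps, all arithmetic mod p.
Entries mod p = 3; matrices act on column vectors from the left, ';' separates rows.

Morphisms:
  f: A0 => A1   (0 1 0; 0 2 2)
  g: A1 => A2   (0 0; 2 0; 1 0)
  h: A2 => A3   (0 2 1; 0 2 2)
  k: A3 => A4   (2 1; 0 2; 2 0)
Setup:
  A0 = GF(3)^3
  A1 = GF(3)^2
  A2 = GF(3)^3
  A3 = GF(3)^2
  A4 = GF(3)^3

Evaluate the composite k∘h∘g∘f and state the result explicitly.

Answer: (0 1 0; 0 0 0; 0 1 0)

Work:
  e0=(1,0,0) f=>(0,0) g=>(0,0,0) h=>(0,0) k=>(0,0,0)
  e1=(0,1,0) f=>(1,2) g=>(0,2,1) h=>(2,0) k=>(1,0,1)
  e2=(0,0,1) f=>(0,2) g=>(0,0,0) h=>(0,0) k=>(0,0,0)
result: (0 1 0; 0 0 0; 0 1 0)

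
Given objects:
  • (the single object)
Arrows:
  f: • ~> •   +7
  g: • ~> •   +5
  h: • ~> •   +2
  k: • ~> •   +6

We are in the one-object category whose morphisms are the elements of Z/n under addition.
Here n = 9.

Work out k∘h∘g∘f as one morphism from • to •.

  0 +7≡7 +5≡3 +2≡5 +6≡2  (mod 9)
⟦path⟧: +2

Answer: +2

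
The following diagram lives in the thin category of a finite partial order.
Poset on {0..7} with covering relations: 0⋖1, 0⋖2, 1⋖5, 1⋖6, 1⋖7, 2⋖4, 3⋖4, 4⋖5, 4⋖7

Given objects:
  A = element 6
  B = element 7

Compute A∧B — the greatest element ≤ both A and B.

{x : x≤A ∧ x≤B} = {0,1}  (A=6, B=7)
  0 ≤ 1
  1 ≤ 1
glb = 1

Answer: A∧B = 1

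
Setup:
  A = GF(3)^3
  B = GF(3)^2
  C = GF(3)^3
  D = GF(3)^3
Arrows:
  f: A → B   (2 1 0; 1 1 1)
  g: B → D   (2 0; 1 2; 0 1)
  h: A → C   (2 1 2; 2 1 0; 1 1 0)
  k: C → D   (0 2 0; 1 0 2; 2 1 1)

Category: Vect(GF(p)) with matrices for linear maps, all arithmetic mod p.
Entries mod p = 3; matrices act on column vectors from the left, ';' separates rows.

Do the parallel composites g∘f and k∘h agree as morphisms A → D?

Along f;g (path 1):
  e0=(1,0,0) f→(2,1) g→(1,1,1)
  e1=(0,1,0) f→(1,1) g→(2,0,1)
  e2=(0,0,1) f→(0,1) g→(0,2,1)
  composite₁ = (1 2 0; 1 0 2; 1 1 1)
Along h;k (path 2):
  e0=(1,0,0) h→(2,2,1) k→(1,1,1)
  e1=(0,1,0) h→(1,1,1) k→(2,0,1)
  e2=(0,0,1) h→(2,0,0) k→(0,2,1)
  composite₂ = (1 2 0; 1 0 2; 1 1 1)
Equal? YES — commutes

Answer: COMMUTES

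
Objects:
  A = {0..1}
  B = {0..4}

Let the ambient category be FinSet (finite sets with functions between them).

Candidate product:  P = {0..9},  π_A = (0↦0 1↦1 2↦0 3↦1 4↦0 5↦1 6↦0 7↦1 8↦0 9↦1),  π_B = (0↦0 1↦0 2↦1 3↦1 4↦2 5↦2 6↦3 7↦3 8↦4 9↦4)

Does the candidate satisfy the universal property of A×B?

Answer: VALID PRODUCT

Trace:
|A|·|B| = 2·5 = 10;  |P| = 10
Check the pairing map k ↦ (π_A(k), π_B(k)):
  0 ↦ (0,0)
  1 ↦ (1,0)
  2 ↦ (0,1)
  3 ↦ (1,1)
  4 ↦ (0,2)
  5 ↦ (1,2)
  6 ↦ (0,3)
  7 ↦ (1,3)
  8 ↦ (0,4)
  9 ↦ (1,4)
distinct pairs in image: 10 / 10 needed
  → bijection onto A×B; projections well-typed.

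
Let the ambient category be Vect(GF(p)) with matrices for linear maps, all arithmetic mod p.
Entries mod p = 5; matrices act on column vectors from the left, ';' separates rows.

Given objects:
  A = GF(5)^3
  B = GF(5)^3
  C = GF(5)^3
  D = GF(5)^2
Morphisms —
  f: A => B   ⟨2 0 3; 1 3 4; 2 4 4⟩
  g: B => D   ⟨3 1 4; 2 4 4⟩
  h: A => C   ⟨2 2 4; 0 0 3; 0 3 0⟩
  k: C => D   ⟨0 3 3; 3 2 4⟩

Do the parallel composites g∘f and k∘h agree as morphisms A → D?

1) trace f;g:
  e0=⟨1,0,0⟩ f=>⟨2,1,2⟩ g=>⟨0,1⟩
  e1=⟨0,1,0⟩ f=>⟨0,3,4⟩ g=>⟨4,3⟩
  e2=⟨0,0,1⟩ f=>⟨3,4,4⟩ g=>⟨4,3⟩
  ⟦path⟧₁ = ⟨0 4 4; 1 3 3⟩
2) trace h;k:
  e0=⟨1,0,0⟩ h=>⟨2,0,0⟩ k=>⟨0,1⟩
  e1=⟨0,1,0⟩ h=>⟨2,0,3⟩ k=>⟨4,3⟩
  e2=⟨0,0,1⟩ h=>⟨4,3,0⟩ k=>⟨4,3⟩
  ⟦path⟧₂ = ⟨0 4 4; 1 3 3⟩
Equal? equal; square commutes

Answer: COMMUTES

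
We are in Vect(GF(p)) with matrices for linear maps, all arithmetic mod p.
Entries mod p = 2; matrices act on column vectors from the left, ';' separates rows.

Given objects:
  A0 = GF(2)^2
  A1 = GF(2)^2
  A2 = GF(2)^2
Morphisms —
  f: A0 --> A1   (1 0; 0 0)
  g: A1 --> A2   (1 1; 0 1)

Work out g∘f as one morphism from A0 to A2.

  e0=(1,0) f-->(1,0) g-->(1,0)
  e1=(0,1) f-->(0,0) g-->(0,0)
result: (1 0; 0 0)

Answer: (1 0; 0 0)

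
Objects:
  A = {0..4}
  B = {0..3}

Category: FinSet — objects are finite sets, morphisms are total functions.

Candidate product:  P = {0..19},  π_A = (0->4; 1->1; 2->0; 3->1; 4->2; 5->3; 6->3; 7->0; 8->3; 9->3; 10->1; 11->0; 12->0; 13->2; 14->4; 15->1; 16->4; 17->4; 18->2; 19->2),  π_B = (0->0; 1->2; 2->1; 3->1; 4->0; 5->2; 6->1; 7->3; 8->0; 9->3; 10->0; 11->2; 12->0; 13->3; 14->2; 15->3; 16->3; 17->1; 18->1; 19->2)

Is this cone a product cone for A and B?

Answer: VALID PRODUCT

Trace:
|A|·|B| = 5·4 = 20;  |P| = 20
Check the pairing map k ↦ (π_A(k), π_B(k)):
  0 -> (4,0)
  1 -> (1,2)
  2 -> (0,1)
  3 -> (1,1)
  4 -> (2,0)
  5 -> (3,2)
  6 -> (3,1)
  7 -> (0,3)
  8 -> (3,0)
  9 -> (3,3)
  10 -> (1,0)
  11 -> (0,2)
  12 -> (0,0)
  13 -> (2,3)
  14 -> (4,2)
  15 -> (1,3)
  16 -> (4,3)
  17 -> (4,1)
  18 -> (2,1)
  19 -> (2,2)
distinct pairs in image: 20 / 20 needed
  → bijection onto A×B; projections well-typed.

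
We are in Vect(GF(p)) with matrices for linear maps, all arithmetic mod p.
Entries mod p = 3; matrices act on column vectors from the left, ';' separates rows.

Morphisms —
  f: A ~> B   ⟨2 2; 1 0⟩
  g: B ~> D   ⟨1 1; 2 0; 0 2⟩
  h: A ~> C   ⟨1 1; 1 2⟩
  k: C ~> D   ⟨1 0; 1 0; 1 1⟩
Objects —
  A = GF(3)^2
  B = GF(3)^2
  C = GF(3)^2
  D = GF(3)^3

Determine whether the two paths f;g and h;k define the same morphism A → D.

Answer: DOES NOT COMMUTE

Derivation:
Along f;g (path 1):
  e0=[1,0] f~>[2,1] g~>[0,1,2]
  e1=[0,1] f~>[2,0] g~>[2,1,0]
  result₁ = ⟨0 2; 1 1; 2 0⟩
Along h;k (path 2):
  e0=[1,0] h~>[1,1] k~>[1,1,2]
  e1=[0,1] h~>[1,2] k~>[1,1,0]
  result₂ = ⟨1 1; 1 1; 2 0⟩
Equal? NO — does not commute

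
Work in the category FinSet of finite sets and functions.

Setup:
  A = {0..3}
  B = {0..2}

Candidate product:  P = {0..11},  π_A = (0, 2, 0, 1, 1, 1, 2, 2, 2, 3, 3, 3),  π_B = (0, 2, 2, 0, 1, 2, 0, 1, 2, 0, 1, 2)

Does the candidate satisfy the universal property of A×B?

Answer: NOT A VALID PRODUCT — duplicate pair at indices 8,1

Derivation:
|A|·|B| = 4·3 = 12;  |P| = 12
Check the pairing map k ↦ (π_A(k), π_B(k)):
  0 : (0,0)
  1 : (2,2)
  2 : (0,2)
  3 : (1,0)
  4 : (1,1)
  5 : (1,2)
  6 : (2,0)
  7 : (2,1)
  8 : (2,2)  ✗ repeats pair of k=1
  9 : (3,0)
  10 : (3,1)
  11 : (3,2)
distinct pairs in image: 11 / 12 needed
  → (2,2) hit at k=1 and k=8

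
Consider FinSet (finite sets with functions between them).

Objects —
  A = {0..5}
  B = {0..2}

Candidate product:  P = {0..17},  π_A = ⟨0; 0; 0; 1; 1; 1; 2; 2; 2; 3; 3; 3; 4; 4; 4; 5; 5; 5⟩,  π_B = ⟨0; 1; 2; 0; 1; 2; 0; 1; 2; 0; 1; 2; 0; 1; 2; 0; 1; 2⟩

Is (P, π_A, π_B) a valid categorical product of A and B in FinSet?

|A|·|B| = 6·3 = 18;  |P| = 18
Check the pairing map k ↦ (π_A(k), π_B(k)):
  0 : (0,0)
  1 : (0,1)
  2 : (0,2)
  3 : (1,0)
  4 : (1,1)
  5 : (1,2)
  6 : (2,0)
  7 : (2,1)
  8 : (2,2)
  9 : (3,0)
  10 : (3,1)
  11 : (3,2)
  12 : (4,0)
  13 : (4,1)
  14 : (4,2)
  15 : (5,0)
  16 : (5,1)
  17 : (5,2)
distinct pairs in image: 18 / 18 needed
  → bijection onto A×B; projections well-typed.

Answer: VALID PRODUCT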